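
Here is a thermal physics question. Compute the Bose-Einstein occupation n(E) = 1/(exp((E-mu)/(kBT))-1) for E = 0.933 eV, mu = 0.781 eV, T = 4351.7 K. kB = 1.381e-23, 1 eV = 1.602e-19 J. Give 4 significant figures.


Step 1: (E - mu) = 0.152 eV
Step 2: x = (E-mu)*eV/(kB*T) = 0.152*1.602e-19/(1.381e-23*4351.7) = 0.4052
Step 3: exp(x) = 1.5
Step 4: n = 1/(exp(x)-1) = 2.002

2.002


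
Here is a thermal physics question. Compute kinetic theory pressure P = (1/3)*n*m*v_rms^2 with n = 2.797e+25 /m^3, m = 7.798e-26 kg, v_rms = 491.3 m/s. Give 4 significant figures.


Step 1: v_rms^2 = 491.3^2 = 2.414e+05
Step 2: n*m = 2.797e+25*7.798e-26 = 2.181
Step 3: P = (1/3)*2.181*2.414e+05 = 1.755e+05 Pa

1.755e+05


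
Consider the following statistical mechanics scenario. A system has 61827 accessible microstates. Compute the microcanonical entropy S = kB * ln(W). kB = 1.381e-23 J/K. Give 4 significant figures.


Step 1: ln(W) = ln(61827) = 11.03
Step 2: S = kB * ln(W) = 1.381e-23 * 11.03
Step 3: S = 1.524e-22 J/K

1.524e-22


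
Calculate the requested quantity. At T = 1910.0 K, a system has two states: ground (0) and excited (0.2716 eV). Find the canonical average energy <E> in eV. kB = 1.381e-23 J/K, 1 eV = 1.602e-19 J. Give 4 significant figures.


Step 1: beta*E = 0.2716*1.602e-19/(1.381e-23*1910.0) = 1.65
Step 2: exp(-beta*E) = 0.1921
Step 3: <E> = 0.2716*0.1921/(1+0.1921) = 0.04377 eV

0.04377


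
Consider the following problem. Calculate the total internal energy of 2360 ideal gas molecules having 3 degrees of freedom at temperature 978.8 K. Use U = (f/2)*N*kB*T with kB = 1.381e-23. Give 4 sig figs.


Step 1: f/2 = 3/2 = 1.5
Step 2: N*kB*T = 2360*1.381e-23*978.8 = 3.19e-17
Step 3: U = 1.5 * 3.19e-17 = 4.785e-17 J

4.785e-17


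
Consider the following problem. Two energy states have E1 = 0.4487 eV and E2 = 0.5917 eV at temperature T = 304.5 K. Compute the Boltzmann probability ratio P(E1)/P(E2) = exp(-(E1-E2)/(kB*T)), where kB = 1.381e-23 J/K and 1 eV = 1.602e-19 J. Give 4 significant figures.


Step 1: Compute energy difference dE = E1 - E2 = 0.4487 - 0.5917 = -0.143 eV
Step 2: Convert to Joules: dE_J = -0.143 * 1.602e-19 = -2.291e-20 J
Step 3: Compute exponent = -dE_J / (kB * T) = -(-2.291e-20) / (1.381e-23 * 304.5) = 5.448
Step 4: P(E1)/P(E2) = exp(5.448) = 232.2

232.2


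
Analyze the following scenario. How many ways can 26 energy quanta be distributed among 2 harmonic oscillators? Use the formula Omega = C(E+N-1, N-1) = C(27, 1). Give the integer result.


Step 1: Use binomial coefficient C(27, 1)
Step 2: Numerator = 27! / 26!
Step 3: Denominator = 1!
Step 4: Omega = 27

27


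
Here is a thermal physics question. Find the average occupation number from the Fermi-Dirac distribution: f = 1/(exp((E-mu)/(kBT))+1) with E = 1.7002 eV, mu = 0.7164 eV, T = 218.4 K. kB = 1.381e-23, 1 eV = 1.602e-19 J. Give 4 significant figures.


Step 1: (E - mu) = 1.7002 - 0.7164 = 0.9838 eV
Step 2: Convert: (E-mu)*eV = 1.576e-19 J
Step 3: x = (E-mu)*eV/(kB*T) = 52.25
Step 4: f = 1/(exp(52.25)+1) = 2.024e-23

2.024e-23


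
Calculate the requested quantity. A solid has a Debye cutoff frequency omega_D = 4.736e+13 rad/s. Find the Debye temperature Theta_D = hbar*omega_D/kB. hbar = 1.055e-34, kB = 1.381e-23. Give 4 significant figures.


Step 1: hbar*omega_D = 1.055e-34 * 4.736e+13 = 4.996e-21 J
Step 2: Theta_D = 4.996e-21 / 1.381e-23
Step 3: Theta_D = 361.8 K

361.8


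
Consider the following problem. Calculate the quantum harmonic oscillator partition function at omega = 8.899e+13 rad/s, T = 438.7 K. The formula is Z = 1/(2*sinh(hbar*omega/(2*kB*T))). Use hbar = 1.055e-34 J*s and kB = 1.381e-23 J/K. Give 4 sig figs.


Step 1: Compute x = hbar*omega/(kB*T) = 1.055e-34*8.899e+13/(1.381e-23*438.7) = 1.55
Step 2: x/2 = 0.7748
Step 3: sinh(x/2) = 0.8547
Step 4: Z = 1/(2*0.8547) = 0.585

0.585


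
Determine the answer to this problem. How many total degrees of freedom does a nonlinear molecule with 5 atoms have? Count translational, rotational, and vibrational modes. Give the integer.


Step 1: Translational DOF = 3
Step 2: Rotational DOF (nonlinear) = 3
Step 3: Vibrational DOF = 3*5 - 6 = 9
Step 4: Total = 3 + 3 + 9 = 15

15


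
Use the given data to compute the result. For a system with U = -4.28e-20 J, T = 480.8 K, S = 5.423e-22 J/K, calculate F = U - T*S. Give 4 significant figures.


Step 1: T*S = 480.8 * 5.423e-22 = 2.607e-19 J
Step 2: F = U - T*S = -4.28e-20 - 2.607e-19
Step 3: F = -3.035e-19 J

-3.035e-19


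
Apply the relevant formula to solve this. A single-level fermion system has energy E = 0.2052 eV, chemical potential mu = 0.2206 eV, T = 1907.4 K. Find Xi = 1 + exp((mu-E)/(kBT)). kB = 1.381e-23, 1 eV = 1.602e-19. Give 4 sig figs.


Step 1: (mu - E) = 0.2206 - 0.2052 = 0.0154 eV
Step 2: x = (mu-E)*eV/(kB*T) = 0.0154*1.602e-19/(1.381e-23*1907.4) = 0.09366
Step 3: exp(x) = 1.098
Step 4: Xi = 1 + 1.098 = 2.098

2.098


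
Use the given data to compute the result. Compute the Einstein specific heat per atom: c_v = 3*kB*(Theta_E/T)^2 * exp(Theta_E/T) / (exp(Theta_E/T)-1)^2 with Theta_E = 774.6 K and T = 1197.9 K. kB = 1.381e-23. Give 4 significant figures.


Step 1: x = Theta_E/T = 774.6/1197.9 = 0.6466
Step 2: x^2 = 0.4181
Step 3: exp(x) = 1.909
Step 4: c_v = 3*1.381e-23*0.4181*1.909/(1.909-1)^2 = 4.002e-23

4.002e-23


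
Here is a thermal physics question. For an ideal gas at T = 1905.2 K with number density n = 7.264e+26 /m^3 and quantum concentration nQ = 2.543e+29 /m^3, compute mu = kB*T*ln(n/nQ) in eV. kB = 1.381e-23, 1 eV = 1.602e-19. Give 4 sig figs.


Step 1: n/nQ = 7.264e+26/2.543e+29 = 0.002856
Step 2: ln(n/nQ) = -5.858
Step 3: mu = kB*T*ln(n/nQ) = 2.631e-20*-5.858 = -1.541e-19 J
Step 4: Convert to eV: -1.541e-19/1.602e-19 = -0.9621 eV

-0.9621


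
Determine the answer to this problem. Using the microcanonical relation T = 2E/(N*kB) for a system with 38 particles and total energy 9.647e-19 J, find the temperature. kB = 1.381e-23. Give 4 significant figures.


Step 1: Numerator = 2*E = 2*9.647e-19 = 1.929e-18 J
Step 2: Denominator = N*kB = 38*1.381e-23 = 5.248e-22
Step 3: T = 1.929e-18 / 5.248e-22 = 3677 K

3677


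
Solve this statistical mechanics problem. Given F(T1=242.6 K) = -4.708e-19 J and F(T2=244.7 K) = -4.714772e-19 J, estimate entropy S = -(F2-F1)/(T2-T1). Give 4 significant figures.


Step 1: dF = F2 - F1 = -4.714772e-19 - (-4.708e-19) = -6.772e-22 J
Step 2: dT = T2 - T1 = 244.7 - 242.6 = 2.1 K
Step 3: S = -dF/dT = -(-6.772e-22)/2.1 = 3.225e-22 J/K

3.225e-22


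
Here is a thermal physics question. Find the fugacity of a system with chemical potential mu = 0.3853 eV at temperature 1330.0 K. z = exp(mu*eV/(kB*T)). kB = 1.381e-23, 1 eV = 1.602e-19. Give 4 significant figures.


Step 1: Convert mu to Joules: 0.3853*1.602e-19 = 6.173e-20 J
Step 2: kB*T = 1.381e-23*1330.0 = 1.837e-20 J
Step 3: mu/(kB*T) = 3.361
Step 4: z = exp(3.361) = 28.81

28.81


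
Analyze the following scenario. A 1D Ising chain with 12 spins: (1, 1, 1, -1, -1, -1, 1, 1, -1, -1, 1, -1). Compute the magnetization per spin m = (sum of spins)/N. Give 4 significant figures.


Step 1: Count up spins (+1): 6, down spins (-1): 6
Step 2: Total magnetization M = 6 - 6 = 0
Step 3: m = M/N = 0/12 = 0

0


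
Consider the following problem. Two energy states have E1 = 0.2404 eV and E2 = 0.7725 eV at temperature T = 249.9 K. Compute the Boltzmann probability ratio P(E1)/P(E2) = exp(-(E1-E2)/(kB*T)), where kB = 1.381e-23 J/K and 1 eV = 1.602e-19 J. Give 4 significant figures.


Step 1: Compute energy difference dE = E1 - E2 = 0.2404 - 0.7725 = -0.5321 eV
Step 2: Convert to Joules: dE_J = -0.5321 * 1.602e-19 = -8.524e-20 J
Step 3: Compute exponent = -dE_J / (kB * T) = -(-8.524e-20) / (1.381e-23 * 249.9) = 24.7
Step 4: P(E1)/P(E2) = exp(24.7) = 5.334e+10

5.334e+10


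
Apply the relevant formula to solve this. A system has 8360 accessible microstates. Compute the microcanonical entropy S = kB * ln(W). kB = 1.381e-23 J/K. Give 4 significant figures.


Step 1: ln(W) = ln(8360) = 9.031
Step 2: S = kB * ln(W) = 1.381e-23 * 9.031
Step 3: S = 1.247e-22 J/K

1.247e-22


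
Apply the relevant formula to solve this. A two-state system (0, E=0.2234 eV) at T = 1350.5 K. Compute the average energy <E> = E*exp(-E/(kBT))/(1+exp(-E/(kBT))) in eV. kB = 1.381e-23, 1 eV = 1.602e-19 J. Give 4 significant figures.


Step 1: beta*E = 0.2234*1.602e-19/(1.381e-23*1350.5) = 1.919
Step 2: exp(-beta*E) = 0.1468
Step 3: <E> = 0.2234*0.1468/(1+0.1468) = 0.02859 eV

0.02859


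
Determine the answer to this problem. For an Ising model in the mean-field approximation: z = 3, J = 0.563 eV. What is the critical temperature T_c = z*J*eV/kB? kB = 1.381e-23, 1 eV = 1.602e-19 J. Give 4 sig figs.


Step 1: z*J = 3*0.563 = 1.689 eV
Step 2: Convert to Joules: 1.689*1.602e-19 = 2.706e-19 J
Step 3: T_c = 2.706e-19 / 1.381e-23 = 1.959e+04 K

1.959e+04


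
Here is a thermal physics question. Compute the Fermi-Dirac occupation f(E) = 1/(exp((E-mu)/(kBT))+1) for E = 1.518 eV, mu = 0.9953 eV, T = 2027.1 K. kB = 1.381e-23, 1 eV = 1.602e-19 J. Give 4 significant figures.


Step 1: (E - mu) = 1.518 - 0.9953 = 0.5227 eV
Step 2: Convert: (E-mu)*eV = 8.374e-20 J
Step 3: x = (E-mu)*eV/(kB*T) = 2.991
Step 4: f = 1/(exp(2.991)+1) = 0.04782

0.04782


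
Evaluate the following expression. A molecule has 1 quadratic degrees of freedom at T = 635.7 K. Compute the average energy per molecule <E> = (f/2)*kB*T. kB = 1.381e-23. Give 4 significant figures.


Step 1: f/2 = 1/2 = 0.5
Step 2: kB*T = 1.381e-23 * 635.7 = 8.779e-21
Step 3: <E> = 0.5 * 8.779e-21 = 4.39e-21 J

4.39e-21


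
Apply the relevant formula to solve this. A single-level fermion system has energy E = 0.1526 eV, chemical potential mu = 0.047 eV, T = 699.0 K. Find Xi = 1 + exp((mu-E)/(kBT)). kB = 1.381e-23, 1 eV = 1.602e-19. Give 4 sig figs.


Step 1: (mu - E) = 0.047 - 0.1526 = -0.1056 eV
Step 2: x = (mu-E)*eV/(kB*T) = -0.1056*1.602e-19/(1.381e-23*699.0) = -1.752
Step 3: exp(x) = 0.1733
Step 4: Xi = 1 + 0.1733 = 1.173

1.173


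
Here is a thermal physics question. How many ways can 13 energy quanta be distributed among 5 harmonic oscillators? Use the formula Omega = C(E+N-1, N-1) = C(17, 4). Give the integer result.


Step 1: Use binomial coefficient C(17, 4)
Step 2: Numerator = 17! / 13!
Step 3: Denominator = 4!
Step 4: Omega = 2380

2380


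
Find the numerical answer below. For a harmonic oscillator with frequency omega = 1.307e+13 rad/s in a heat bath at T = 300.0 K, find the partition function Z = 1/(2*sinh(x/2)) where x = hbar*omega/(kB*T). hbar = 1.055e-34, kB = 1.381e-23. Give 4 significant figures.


Step 1: Compute x = hbar*omega/(kB*T) = 1.055e-34*1.307e+13/(1.381e-23*300.0) = 0.3328
Step 2: x/2 = 0.1664
Step 3: sinh(x/2) = 0.1672
Step 4: Z = 1/(2*0.1672) = 2.991

2.991


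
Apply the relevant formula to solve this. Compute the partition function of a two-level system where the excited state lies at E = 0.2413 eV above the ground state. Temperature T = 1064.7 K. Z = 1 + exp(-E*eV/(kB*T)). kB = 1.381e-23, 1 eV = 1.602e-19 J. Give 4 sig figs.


Step 1: Compute beta*E = E*eV/(kB*T) = 0.2413*1.602e-19/(1.381e-23*1064.7) = 2.629
Step 2: exp(-beta*E) = exp(-2.629) = 0.07215
Step 3: Z = 1 + 0.07215 = 1.072

1.072


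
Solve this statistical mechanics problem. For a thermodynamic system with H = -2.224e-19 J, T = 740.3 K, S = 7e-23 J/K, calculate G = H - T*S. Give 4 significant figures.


Step 1: T*S = 740.3 * 7e-23 = 5.182e-20 J
Step 2: G = H - T*S = -2.224e-19 - 5.182e-20
Step 3: G = -2.742e-19 J

-2.742e-19


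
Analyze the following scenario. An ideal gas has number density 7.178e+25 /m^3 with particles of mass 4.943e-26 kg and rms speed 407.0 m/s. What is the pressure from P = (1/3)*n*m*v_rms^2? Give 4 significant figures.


Step 1: v_rms^2 = 407.0^2 = 1.656e+05
Step 2: n*m = 7.178e+25*4.943e-26 = 3.548
Step 3: P = (1/3)*3.548*1.656e+05 = 1.959e+05 Pa

1.959e+05


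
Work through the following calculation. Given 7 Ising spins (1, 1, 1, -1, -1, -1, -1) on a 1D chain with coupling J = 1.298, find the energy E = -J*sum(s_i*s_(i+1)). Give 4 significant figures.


Step 1: Nearest-neighbor products: 1, 1, -1, 1, 1, 1
Step 2: Sum of products = 4
Step 3: E = -1.298 * 4 = -5.192

-5.192


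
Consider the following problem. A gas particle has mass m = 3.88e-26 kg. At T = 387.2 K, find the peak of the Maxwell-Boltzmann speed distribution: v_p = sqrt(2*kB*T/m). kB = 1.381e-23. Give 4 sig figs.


Step 1: Numerator = 2*kB*T = 2*1.381e-23*387.2 = 1.069e-20
Step 2: Ratio = 1.069e-20 / 3.88e-26 = 2.756e+05
Step 3: v_p = sqrt(2.756e+05) = 525 m/s

525


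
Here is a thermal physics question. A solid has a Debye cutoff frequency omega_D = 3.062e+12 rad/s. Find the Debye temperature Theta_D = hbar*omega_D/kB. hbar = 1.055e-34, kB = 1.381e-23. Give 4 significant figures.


Step 1: hbar*omega_D = 1.055e-34 * 3.062e+12 = 3.23e-22 J
Step 2: Theta_D = 3.23e-22 / 1.381e-23
Step 3: Theta_D = 23.39 K

23.39


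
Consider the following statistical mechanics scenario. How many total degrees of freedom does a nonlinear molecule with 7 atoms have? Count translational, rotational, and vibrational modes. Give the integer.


Step 1: Translational DOF = 3
Step 2: Rotational DOF (nonlinear) = 3
Step 3: Vibrational DOF = 3*7 - 6 = 15
Step 4: Total = 3 + 3 + 15 = 21

21


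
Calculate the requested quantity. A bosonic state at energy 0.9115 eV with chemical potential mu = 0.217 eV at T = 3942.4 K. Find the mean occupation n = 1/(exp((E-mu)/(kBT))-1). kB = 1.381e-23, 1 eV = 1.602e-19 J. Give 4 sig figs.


Step 1: (E - mu) = 0.6945 eV
Step 2: x = (E-mu)*eV/(kB*T) = 0.6945*1.602e-19/(1.381e-23*3942.4) = 2.044
Step 3: exp(x) = 7.718
Step 4: n = 1/(exp(x)-1) = 0.1489

0.1489


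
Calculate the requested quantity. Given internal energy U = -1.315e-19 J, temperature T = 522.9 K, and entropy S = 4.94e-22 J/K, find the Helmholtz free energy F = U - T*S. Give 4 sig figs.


Step 1: T*S = 522.9 * 4.94e-22 = 2.583e-19 J
Step 2: F = U - T*S = -1.315e-19 - 2.583e-19
Step 3: F = -3.898e-19 J

-3.898e-19


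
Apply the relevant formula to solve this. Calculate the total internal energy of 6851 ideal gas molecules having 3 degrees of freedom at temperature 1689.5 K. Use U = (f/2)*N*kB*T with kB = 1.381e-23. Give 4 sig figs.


Step 1: f/2 = 3/2 = 1.5
Step 2: N*kB*T = 6851*1.381e-23*1689.5 = 1.598e-16
Step 3: U = 1.5 * 1.598e-16 = 2.398e-16 J

2.398e-16


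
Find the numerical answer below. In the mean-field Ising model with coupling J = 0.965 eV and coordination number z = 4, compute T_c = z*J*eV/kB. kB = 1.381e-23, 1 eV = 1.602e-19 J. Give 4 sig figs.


Step 1: z*J = 4*0.965 = 3.86 eV
Step 2: Convert to Joules: 3.86*1.602e-19 = 6.184e-19 J
Step 3: T_c = 6.184e-19 / 1.381e-23 = 4.478e+04 K

4.478e+04


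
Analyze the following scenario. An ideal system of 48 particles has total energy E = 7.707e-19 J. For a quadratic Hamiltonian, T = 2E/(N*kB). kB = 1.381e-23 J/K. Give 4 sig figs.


Step 1: Numerator = 2*E = 2*7.707e-19 = 1.541e-18 J
Step 2: Denominator = N*kB = 48*1.381e-23 = 6.629e-22
Step 3: T = 1.541e-18 / 6.629e-22 = 2325 K

2325


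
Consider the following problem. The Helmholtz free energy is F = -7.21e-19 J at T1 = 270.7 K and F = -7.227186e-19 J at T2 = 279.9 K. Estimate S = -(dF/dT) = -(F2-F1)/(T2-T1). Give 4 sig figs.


Step 1: dF = F2 - F1 = -7.227186e-19 - (-7.21e-19) = -1.7186e-21 J
Step 2: dT = T2 - T1 = 279.9 - 270.7 = 9.2 K
Step 3: S = -dF/dT = -(-1.7186e-21)/9.2 = 1.868e-22 J/K

1.868e-22


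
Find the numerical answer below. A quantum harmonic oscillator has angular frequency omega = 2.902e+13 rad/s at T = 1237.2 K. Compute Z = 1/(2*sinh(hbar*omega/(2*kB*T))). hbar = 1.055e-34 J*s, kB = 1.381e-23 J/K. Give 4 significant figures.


Step 1: Compute x = hbar*omega/(kB*T) = 1.055e-34*2.902e+13/(1.381e-23*1237.2) = 0.1792
Step 2: x/2 = 0.0896
Step 3: sinh(x/2) = 0.08972
Step 4: Z = 1/(2*0.08972) = 5.573

5.573


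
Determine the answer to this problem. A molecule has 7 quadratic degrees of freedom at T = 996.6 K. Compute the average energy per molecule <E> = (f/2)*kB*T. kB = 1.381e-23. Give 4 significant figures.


Step 1: f/2 = 7/2 = 3.5
Step 2: kB*T = 1.381e-23 * 996.6 = 1.376e-20
Step 3: <E> = 3.5 * 1.376e-20 = 4.817e-20 J

4.817e-20


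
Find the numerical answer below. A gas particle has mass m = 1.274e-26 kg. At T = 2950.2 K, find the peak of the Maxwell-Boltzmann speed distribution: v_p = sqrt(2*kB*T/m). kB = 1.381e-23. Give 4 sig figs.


Step 1: Numerator = 2*kB*T = 2*1.381e-23*2950.2 = 8.148e-20
Step 2: Ratio = 8.148e-20 / 1.274e-26 = 6.396e+06
Step 3: v_p = sqrt(6.396e+06) = 2529 m/s

2529


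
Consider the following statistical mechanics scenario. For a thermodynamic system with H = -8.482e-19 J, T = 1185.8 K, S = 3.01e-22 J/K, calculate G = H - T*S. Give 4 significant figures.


Step 1: T*S = 1185.8 * 3.01e-22 = 3.569e-19 J
Step 2: G = H - T*S = -8.482e-19 - 3.569e-19
Step 3: G = -1.205e-18 J

-1.205e-18


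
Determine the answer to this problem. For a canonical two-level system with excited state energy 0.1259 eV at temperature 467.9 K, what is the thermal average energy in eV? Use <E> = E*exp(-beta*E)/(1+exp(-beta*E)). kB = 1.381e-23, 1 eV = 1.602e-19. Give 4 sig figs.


Step 1: beta*E = 0.1259*1.602e-19/(1.381e-23*467.9) = 3.121
Step 2: exp(-beta*E) = 0.0441
Step 3: <E> = 0.1259*0.0441/(1+0.0441) = 0.005317 eV

0.005317


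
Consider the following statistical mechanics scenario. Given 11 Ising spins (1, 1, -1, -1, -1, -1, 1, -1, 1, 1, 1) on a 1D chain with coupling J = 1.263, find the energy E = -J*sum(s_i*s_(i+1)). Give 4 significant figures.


Step 1: Nearest-neighbor products: 1, -1, 1, 1, 1, -1, -1, -1, 1, 1
Step 2: Sum of products = 2
Step 3: E = -1.263 * 2 = -2.526

-2.526


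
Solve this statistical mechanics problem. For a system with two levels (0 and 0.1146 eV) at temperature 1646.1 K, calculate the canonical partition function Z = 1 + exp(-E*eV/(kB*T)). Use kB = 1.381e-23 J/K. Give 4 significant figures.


Step 1: Compute beta*E = E*eV/(kB*T) = 0.1146*1.602e-19/(1.381e-23*1646.1) = 0.8076
Step 2: exp(-beta*E) = exp(-0.8076) = 0.4459
Step 3: Z = 1 + 0.4459 = 1.446

1.446


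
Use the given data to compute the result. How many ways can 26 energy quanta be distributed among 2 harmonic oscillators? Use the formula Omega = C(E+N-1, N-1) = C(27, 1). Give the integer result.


Step 1: Use binomial coefficient C(27, 1)
Step 2: Numerator = 27! / 26!
Step 3: Denominator = 1!
Step 4: Omega = 27

27


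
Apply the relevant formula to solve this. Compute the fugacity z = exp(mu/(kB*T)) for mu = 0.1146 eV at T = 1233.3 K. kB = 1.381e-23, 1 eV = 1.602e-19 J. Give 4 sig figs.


Step 1: Convert mu to Joules: 0.1146*1.602e-19 = 1.836e-20 J
Step 2: kB*T = 1.381e-23*1233.3 = 1.703e-20 J
Step 3: mu/(kB*T) = 1.078
Step 4: z = exp(1.078) = 2.939

2.939


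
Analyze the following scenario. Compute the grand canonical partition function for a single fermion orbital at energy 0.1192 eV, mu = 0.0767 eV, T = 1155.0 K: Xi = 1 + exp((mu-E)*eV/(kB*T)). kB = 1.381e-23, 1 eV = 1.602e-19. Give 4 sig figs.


Step 1: (mu - E) = 0.0767 - 0.1192 = -0.0425 eV
Step 2: x = (mu-E)*eV/(kB*T) = -0.0425*1.602e-19/(1.381e-23*1155.0) = -0.4269
Step 3: exp(x) = 0.6526
Step 4: Xi = 1 + 0.6526 = 1.653

1.653


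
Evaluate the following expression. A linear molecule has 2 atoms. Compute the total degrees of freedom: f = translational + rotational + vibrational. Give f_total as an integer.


Step 1: Translational DOF = 3
Step 2: Rotational DOF (linear) = 2
Step 3: Vibrational DOF = 3*2 - 5 = 1
Step 4: Total = 3 + 2 + 1 = 6

6


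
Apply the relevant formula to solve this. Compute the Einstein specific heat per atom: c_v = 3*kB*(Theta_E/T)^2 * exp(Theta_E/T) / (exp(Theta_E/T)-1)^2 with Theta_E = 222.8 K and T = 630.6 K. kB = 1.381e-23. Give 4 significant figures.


Step 1: x = Theta_E/T = 222.8/630.6 = 0.3533
Step 2: x^2 = 0.1248
Step 3: exp(x) = 1.424
Step 4: c_v = 3*1.381e-23*0.1248*1.424/(1.424-1)^2 = 4.1e-23

4.1e-23


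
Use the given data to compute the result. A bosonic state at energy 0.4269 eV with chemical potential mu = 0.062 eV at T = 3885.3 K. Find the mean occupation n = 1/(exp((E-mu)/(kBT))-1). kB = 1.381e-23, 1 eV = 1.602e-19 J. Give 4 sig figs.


Step 1: (E - mu) = 0.3649 eV
Step 2: x = (E-mu)*eV/(kB*T) = 0.3649*1.602e-19/(1.381e-23*3885.3) = 1.089
Step 3: exp(x) = 2.973
Step 4: n = 1/(exp(x)-1) = 0.5069

0.5069


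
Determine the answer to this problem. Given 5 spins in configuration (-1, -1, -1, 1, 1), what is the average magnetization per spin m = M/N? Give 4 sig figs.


Step 1: Count up spins (+1): 2, down spins (-1): 3
Step 2: Total magnetization M = 2 - 3 = -1
Step 3: m = M/N = -1/5 = -0.2

-0.2


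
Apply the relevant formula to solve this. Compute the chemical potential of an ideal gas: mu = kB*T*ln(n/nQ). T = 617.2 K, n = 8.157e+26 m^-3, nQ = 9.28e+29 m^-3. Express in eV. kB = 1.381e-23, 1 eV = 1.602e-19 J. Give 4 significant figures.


Step 1: n/nQ = 8.157e+26/9.28e+29 = 0.000879
Step 2: ln(n/nQ) = -7.037
Step 3: mu = kB*T*ln(n/nQ) = 8.524e-21*-7.037 = -5.998e-20 J
Step 4: Convert to eV: -5.998e-20/1.602e-19 = -0.3744 eV

-0.3744


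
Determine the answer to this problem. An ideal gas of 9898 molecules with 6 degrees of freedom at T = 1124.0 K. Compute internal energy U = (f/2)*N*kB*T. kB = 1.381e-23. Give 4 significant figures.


Step 1: f/2 = 6/2 = 3.0
Step 2: N*kB*T = 9898*1.381e-23*1124.0 = 1.536e-16
Step 3: U = 3.0 * 1.536e-16 = 4.609e-16 J

4.609e-16


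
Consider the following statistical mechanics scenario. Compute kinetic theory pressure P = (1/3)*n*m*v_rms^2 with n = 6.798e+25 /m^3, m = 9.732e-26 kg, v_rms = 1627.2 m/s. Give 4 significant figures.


Step 1: v_rms^2 = 1627.2^2 = 2.648e+06
Step 2: n*m = 6.798e+25*9.732e-26 = 6.616
Step 3: P = (1/3)*6.616*2.648e+06 = 5.839e+06 Pa

5.839e+06


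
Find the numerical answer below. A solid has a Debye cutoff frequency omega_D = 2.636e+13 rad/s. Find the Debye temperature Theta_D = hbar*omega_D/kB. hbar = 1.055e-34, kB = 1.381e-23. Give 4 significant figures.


Step 1: hbar*omega_D = 1.055e-34 * 2.636e+13 = 2.781e-21 J
Step 2: Theta_D = 2.781e-21 / 1.381e-23
Step 3: Theta_D = 201.4 K

201.4


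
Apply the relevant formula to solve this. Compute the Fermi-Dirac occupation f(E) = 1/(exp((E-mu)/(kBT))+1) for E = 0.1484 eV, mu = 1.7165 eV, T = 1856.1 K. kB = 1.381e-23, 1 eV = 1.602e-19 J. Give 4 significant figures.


Step 1: (E - mu) = 0.1484 - 1.7165 = -1.568 eV
Step 2: Convert: (E-mu)*eV = -2.512e-19 J
Step 3: x = (E-mu)*eV/(kB*T) = -9.8
Step 4: f = 1/(exp(-9.8)+1) = 0.9999

0.9999


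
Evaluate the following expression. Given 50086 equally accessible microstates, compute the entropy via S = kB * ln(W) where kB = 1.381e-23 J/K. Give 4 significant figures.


Step 1: ln(W) = ln(50086) = 10.82
Step 2: S = kB * ln(W) = 1.381e-23 * 10.82
Step 3: S = 1.494e-22 J/K

1.494e-22


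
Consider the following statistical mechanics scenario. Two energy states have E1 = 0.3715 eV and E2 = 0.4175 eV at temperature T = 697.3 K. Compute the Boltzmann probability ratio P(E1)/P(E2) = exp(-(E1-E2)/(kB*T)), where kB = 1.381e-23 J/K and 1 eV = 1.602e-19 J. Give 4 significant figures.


Step 1: Compute energy difference dE = E1 - E2 = 0.3715 - 0.4175 = -0.046 eV
Step 2: Convert to Joules: dE_J = -0.046 * 1.602e-19 = -7.369e-21 J
Step 3: Compute exponent = -dE_J / (kB * T) = -(-7.369e-21) / (1.381e-23 * 697.3) = 0.7653
Step 4: P(E1)/P(E2) = exp(0.7653) = 2.15

2.15


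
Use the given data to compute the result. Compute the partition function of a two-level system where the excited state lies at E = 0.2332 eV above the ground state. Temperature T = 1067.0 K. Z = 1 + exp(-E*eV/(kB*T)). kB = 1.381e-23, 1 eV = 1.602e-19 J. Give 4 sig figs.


Step 1: Compute beta*E = E*eV/(kB*T) = 0.2332*1.602e-19/(1.381e-23*1067.0) = 2.535
Step 2: exp(-beta*E) = exp(-2.535) = 0.07924
Step 3: Z = 1 + 0.07924 = 1.079

1.079


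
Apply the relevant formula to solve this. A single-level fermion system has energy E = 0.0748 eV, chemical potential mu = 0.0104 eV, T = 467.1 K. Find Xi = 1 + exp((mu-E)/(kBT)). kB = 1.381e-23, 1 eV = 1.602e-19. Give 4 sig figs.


Step 1: (mu - E) = 0.0104 - 0.0748 = -0.0644 eV
Step 2: x = (mu-E)*eV/(kB*T) = -0.0644*1.602e-19/(1.381e-23*467.1) = -1.599
Step 3: exp(x) = 0.202
Step 4: Xi = 1 + 0.202 = 1.202

1.202


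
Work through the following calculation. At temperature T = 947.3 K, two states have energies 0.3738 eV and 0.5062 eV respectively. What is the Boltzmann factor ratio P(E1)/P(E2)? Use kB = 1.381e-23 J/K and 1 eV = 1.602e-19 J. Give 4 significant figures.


Step 1: Compute energy difference dE = E1 - E2 = 0.3738 - 0.5062 = -0.1324 eV
Step 2: Convert to Joules: dE_J = -0.1324 * 1.602e-19 = -2.121e-20 J
Step 3: Compute exponent = -dE_J / (kB * T) = -(-2.121e-20) / (1.381e-23 * 947.3) = 1.621
Step 4: P(E1)/P(E2) = exp(1.621) = 5.06

5.06


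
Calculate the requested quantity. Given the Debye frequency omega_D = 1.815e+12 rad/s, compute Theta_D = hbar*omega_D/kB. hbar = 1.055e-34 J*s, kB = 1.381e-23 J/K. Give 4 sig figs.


Step 1: hbar*omega_D = 1.055e-34 * 1.815e+12 = 1.915e-22 J
Step 2: Theta_D = 1.915e-22 / 1.381e-23
Step 3: Theta_D = 13.87 K

13.87


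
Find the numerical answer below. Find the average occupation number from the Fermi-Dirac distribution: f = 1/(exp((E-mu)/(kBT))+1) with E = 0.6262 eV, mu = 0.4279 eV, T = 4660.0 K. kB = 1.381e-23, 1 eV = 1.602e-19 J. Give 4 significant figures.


Step 1: (E - mu) = 0.6262 - 0.4279 = 0.1983 eV
Step 2: Convert: (E-mu)*eV = 3.177e-20 J
Step 3: x = (E-mu)*eV/(kB*T) = 0.4936
Step 4: f = 1/(exp(0.4936)+1) = 0.379

0.379


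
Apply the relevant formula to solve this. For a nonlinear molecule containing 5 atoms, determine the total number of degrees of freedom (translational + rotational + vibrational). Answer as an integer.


Step 1: Translational DOF = 3
Step 2: Rotational DOF (nonlinear) = 3
Step 3: Vibrational DOF = 3*5 - 6 = 9
Step 4: Total = 3 + 3 + 9 = 15

15


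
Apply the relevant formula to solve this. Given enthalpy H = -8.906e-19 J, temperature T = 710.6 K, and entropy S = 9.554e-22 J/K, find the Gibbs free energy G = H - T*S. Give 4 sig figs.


Step 1: T*S = 710.6 * 9.554e-22 = 6.789e-19 J
Step 2: G = H - T*S = -8.906e-19 - 6.789e-19
Step 3: G = -1.57e-18 J

-1.57e-18


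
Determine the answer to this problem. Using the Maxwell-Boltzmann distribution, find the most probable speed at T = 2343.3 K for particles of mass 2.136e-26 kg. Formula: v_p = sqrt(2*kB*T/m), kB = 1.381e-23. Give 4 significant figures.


Step 1: Numerator = 2*kB*T = 2*1.381e-23*2343.3 = 6.472e-20
Step 2: Ratio = 6.472e-20 / 2.136e-26 = 3.03e+06
Step 3: v_p = sqrt(3.03e+06) = 1741 m/s

1741


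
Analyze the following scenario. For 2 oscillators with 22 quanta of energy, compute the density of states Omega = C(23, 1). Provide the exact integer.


Step 1: Use binomial coefficient C(23, 1)
Step 2: Numerator = 23! / 22!
Step 3: Denominator = 1!
Step 4: Omega = 23

23


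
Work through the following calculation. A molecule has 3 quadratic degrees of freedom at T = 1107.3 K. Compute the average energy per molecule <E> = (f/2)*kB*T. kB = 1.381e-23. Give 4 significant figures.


Step 1: f/2 = 3/2 = 1.5
Step 2: kB*T = 1.381e-23 * 1107.3 = 1.529e-20
Step 3: <E> = 1.5 * 1.529e-20 = 2.294e-20 J

2.294e-20


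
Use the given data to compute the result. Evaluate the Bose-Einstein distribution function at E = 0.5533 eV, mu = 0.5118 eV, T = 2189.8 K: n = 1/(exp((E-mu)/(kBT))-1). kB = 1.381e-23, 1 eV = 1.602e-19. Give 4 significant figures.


Step 1: (E - mu) = 0.0415 eV
Step 2: x = (E-mu)*eV/(kB*T) = 0.0415*1.602e-19/(1.381e-23*2189.8) = 0.2198
Step 3: exp(x) = 1.246
Step 4: n = 1/(exp(x)-1) = 4.067

4.067


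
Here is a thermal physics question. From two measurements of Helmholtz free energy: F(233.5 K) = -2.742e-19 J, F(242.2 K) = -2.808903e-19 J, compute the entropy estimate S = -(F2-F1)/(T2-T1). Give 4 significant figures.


Step 1: dF = F2 - F1 = -2.808903e-19 - (-2.742e-19) = -6.6903e-21 J
Step 2: dT = T2 - T1 = 242.2 - 233.5 = 8.7 K
Step 3: S = -dF/dT = -(-6.6903e-21)/8.7 = 7.69e-22 J/K

7.69e-22


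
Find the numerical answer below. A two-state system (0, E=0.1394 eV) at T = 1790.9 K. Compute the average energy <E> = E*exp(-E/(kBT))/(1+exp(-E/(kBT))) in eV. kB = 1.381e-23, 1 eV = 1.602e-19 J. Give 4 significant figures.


Step 1: beta*E = 0.1394*1.602e-19/(1.381e-23*1790.9) = 0.9029
Step 2: exp(-beta*E) = 0.4054
Step 3: <E> = 0.1394*0.4054/(1+0.4054) = 0.04021 eV

0.04021


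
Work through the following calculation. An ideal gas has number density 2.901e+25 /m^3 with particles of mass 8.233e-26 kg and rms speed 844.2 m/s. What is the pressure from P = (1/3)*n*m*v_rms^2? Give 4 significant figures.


Step 1: v_rms^2 = 844.2^2 = 7.127e+05
Step 2: n*m = 2.901e+25*8.233e-26 = 2.388
Step 3: P = (1/3)*2.388*7.127e+05 = 5.674e+05 Pa

5.674e+05


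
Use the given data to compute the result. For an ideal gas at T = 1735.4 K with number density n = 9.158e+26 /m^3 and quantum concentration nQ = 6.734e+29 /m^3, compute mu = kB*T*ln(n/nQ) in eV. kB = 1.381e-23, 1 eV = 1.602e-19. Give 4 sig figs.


Step 1: n/nQ = 9.158e+26/6.734e+29 = 0.00136
Step 2: ln(n/nQ) = -6.6
Step 3: mu = kB*T*ln(n/nQ) = 2.397e-20*-6.6 = -1.582e-19 J
Step 4: Convert to eV: -1.582e-19/1.602e-19 = -0.9874 eV

-0.9874


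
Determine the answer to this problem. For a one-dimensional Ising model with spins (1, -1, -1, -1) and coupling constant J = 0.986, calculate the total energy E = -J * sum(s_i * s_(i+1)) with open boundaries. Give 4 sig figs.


Step 1: Nearest-neighbor products: -1, 1, 1
Step 2: Sum of products = 1
Step 3: E = -0.986 * 1 = -0.986

-0.986


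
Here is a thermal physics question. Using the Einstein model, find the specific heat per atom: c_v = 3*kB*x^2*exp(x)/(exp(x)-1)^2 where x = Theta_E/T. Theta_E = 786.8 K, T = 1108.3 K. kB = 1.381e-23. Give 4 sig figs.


Step 1: x = Theta_E/T = 786.8/1108.3 = 0.7099
Step 2: x^2 = 0.504
Step 3: exp(x) = 2.034
Step 4: c_v = 3*1.381e-23*0.504*2.034/(2.034-1)^2 = 3.973e-23

3.973e-23


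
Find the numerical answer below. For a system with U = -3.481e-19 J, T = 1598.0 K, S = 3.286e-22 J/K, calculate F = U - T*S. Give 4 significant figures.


Step 1: T*S = 1598.0 * 3.286e-22 = 5.251e-19 J
Step 2: F = U - T*S = -3.481e-19 - 5.251e-19
Step 3: F = -8.732e-19 J

-8.732e-19


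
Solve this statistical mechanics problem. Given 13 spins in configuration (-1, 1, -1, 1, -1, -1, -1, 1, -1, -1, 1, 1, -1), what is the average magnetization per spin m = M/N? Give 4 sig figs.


Step 1: Count up spins (+1): 5, down spins (-1): 8
Step 2: Total magnetization M = 5 - 8 = -3
Step 3: m = M/N = -3/13 = -0.2308

-0.2308


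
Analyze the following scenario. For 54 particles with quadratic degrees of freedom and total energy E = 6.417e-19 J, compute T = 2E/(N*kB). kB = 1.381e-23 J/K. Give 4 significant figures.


Step 1: Numerator = 2*E = 2*6.417e-19 = 1.283e-18 J
Step 2: Denominator = N*kB = 54*1.381e-23 = 7.457e-22
Step 3: T = 1.283e-18 / 7.457e-22 = 1721 K

1721


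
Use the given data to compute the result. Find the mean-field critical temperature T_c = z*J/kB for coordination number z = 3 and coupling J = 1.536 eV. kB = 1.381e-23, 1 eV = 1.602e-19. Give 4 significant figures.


Step 1: z*J = 3*1.536 = 4.608 eV
Step 2: Convert to Joules: 4.608*1.602e-19 = 7.382e-19 J
Step 3: T_c = 7.382e-19 / 1.381e-23 = 5.345e+04 K

5.345e+04


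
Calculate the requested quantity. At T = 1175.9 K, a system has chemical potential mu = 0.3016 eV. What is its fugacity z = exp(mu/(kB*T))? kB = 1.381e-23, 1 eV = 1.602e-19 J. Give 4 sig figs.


Step 1: Convert mu to Joules: 0.3016*1.602e-19 = 4.832e-20 J
Step 2: kB*T = 1.381e-23*1175.9 = 1.624e-20 J
Step 3: mu/(kB*T) = 2.975
Step 4: z = exp(2.975) = 19.6

19.6


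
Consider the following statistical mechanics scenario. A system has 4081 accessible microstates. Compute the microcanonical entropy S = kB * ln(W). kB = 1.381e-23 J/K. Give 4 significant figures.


Step 1: ln(W) = ln(4081) = 8.314
Step 2: S = kB * ln(W) = 1.381e-23 * 8.314
Step 3: S = 1.148e-22 J/K

1.148e-22


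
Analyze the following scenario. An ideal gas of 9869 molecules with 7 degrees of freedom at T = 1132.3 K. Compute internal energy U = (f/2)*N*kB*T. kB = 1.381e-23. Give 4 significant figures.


Step 1: f/2 = 7/2 = 3.5
Step 2: N*kB*T = 9869*1.381e-23*1132.3 = 1.543e-16
Step 3: U = 3.5 * 1.543e-16 = 5.401e-16 J

5.401e-16


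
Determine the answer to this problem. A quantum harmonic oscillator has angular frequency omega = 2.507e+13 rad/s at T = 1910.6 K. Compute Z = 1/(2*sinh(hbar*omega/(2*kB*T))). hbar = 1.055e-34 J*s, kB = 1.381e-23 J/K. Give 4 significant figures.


Step 1: Compute x = hbar*omega/(kB*T) = 1.055e-34*2.507e+13/(1.381e-23*1910.6) = 0.1002
Step 2: x/2 = 0.05012
Step 3: sinh(x/2) = 0.05014
Step 4: Z = 1/(2*0.05014) = 9.972

9.972


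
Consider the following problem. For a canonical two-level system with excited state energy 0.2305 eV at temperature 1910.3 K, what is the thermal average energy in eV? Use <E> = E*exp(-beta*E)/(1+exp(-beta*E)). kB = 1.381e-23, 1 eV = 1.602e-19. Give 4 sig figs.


Step 1: beta*E = 0.2305*1.602e-19/(1.381e-23*1910.3) = 1.4
Step 2: exp(-beta*E) = 0.2467
Step 3: <E> = 0.2305*0.2467/(1+0.2467) = 0.04561 eV

0.04561


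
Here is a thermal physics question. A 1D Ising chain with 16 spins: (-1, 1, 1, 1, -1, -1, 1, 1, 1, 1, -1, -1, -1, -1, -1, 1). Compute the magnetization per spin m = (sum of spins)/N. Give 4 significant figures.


Step 1: Count up spins (+1): 8, down spins (-1): 8
Step 2: Total magnetization M = 8 - 8 = 0
Step 3: m = M/N = 0/16 = 0

0


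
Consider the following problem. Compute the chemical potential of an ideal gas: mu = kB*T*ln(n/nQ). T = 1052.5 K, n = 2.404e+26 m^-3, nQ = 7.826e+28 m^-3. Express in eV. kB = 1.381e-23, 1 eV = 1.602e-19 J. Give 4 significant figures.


Step 1: n/nQ = 2.404e+26/7.826e+28 = 0.003072
Step 2: ln(n/nQ) = -5.785
Step 3: mu = kB*T*ln(n/nQ) = 1.454e-20*-5.785 = -8.409e-20 J
Step 4: Convert to eV: -8.409e-20/1.602e-19 = -0.5249 eV

-0.5249


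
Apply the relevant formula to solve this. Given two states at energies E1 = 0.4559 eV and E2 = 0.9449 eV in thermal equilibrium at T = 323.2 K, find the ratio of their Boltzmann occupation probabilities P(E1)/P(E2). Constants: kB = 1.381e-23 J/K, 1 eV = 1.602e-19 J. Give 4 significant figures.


Step 1: Compute energy difference dE = E1 - E2 = 0.4559 - 0.9449 = -0.489 eV
Step 2: Convert to Joules: dE_J = -0.489 * 1.602e-19 = -7.834e-20 J
Step 3: Compute exponent = -dE_J / (kB * T) = -(-7.834e-20) / (1.381e-23 * 323.2) = 17.55
Step 4: P(E1)/P(E2) = exp(17.55) = 4.192e+07

4.192e+07


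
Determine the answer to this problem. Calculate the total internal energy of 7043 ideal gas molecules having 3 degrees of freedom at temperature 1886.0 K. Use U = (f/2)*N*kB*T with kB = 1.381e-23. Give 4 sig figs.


Step 1: f/2 = 3/2 = 1.5
Step 2: N*kB*T = 7043*1.381e-23*1886.0 = 1.834e-16
Step 3: U = 1.5 * 1.834e-16 = 2.752e-16 J

2.752e-16


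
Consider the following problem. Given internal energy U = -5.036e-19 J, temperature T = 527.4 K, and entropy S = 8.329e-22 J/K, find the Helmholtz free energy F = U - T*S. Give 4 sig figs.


Step 1: T*S = 527.4 * 8.329e-22 = 4.393e-19 J
Step 2: F = U - T*S = -5.036e-19 - 4.393e-19
Step 3: F = -9.429e-19 J

-9.429e-19


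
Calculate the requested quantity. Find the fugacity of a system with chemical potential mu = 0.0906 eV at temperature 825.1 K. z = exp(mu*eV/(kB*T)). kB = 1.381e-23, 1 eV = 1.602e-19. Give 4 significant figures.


Step 1: Convert mu to Joules: 0.0906*1.602e-19 = 1.451e-20 J
Step 2: kB*T = 1.381e-23*825.1 = 1.139e-20 J
Step 3: mu/(kB*T) = 1.274
Step 4: z = exp(1.274) = 3.574

3.574


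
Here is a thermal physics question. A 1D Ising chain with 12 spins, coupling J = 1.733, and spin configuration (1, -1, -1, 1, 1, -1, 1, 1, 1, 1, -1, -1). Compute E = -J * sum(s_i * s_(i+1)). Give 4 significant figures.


Step 1: Nearest-neighbor products: -1, 1, -1, 1, -1, -1, 1, 1, 1, -1, 1
Step 2: Sum of products = 1
Step 3: E = -1.733 * 1 = -1.733

-1.733


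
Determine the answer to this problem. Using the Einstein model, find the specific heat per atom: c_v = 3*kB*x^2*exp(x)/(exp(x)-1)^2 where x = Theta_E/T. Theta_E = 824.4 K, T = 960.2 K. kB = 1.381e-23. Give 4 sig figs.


Step 1: x = Theta_E/T = 824.4/960.2 = 0.8586
Step 2: x^2 = 0.7371
Step 3: exp(x) = 2.36
Step 4: c_v = 3*1.381e-23*0.7371*2.36/(2.36-1)^2 = 3.898e-23

3.898e-23


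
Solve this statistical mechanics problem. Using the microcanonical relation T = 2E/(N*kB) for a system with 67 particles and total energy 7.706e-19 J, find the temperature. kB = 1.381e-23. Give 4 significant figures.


Step 1: Numerator = 2*E = 2*7.706e-19 = 1.541e-18 J
Step 2: Denominator = N*kB = 67*1.381e-23 = 9.253e-22
Step 3: T = 1.541e-18 / 9.253e-22 = 1666 K

1666


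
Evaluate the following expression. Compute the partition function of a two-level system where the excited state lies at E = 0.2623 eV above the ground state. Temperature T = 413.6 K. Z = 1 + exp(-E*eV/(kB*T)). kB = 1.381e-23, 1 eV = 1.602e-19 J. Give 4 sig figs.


Step 1: Compute beta*E = E*eV/(kB*T) = 0.2623*1.602e-19/(1.381e-23*413.6) = 7.357
Step 2: exp(-beta*E) = exp(-7.357) = 0.0006383
Step 3: Z = 1 + 0.0006383 = 1.001

1.001


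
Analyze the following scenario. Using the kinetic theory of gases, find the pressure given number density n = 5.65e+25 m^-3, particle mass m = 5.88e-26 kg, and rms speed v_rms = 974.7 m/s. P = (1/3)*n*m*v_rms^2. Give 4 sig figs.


Step 1: v_rms^2 = 974.7^2 = 9.5e+05
Step 2: n*m = 5.65e+25*5.88e-26 = 3.322
Step 3: P = (1/3)*3.322*9.5e+05 = 1.052e+06 Pa

1.052e+06


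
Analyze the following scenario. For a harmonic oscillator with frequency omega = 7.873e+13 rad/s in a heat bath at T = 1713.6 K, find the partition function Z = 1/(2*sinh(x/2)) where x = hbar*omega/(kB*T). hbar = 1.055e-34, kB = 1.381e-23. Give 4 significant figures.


Step 1: Compute x = hbar*omega/(kB*T) = 1.055e-34*7.873e+13/(1.381e-23*1713.6) = 0.351
Step 2: x/2 = 0.1755
Step 3: sinh(x/2) = 0.1764
Step 4: Z = 1/(2*0.1764) = 2.835

2.835


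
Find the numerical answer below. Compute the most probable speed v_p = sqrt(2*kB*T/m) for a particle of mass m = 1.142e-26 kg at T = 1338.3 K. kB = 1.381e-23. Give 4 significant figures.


Step 1: Numerator = 2*kB*T = 2*1.381e-23*1338.3 = 3.696e-20
Step 2: Ratio = 3.696e-20 / 1.142e-26 = 3.237e+06
Step 3: v_p = sqrt(3.237e+06) = 1799 m/s

1799


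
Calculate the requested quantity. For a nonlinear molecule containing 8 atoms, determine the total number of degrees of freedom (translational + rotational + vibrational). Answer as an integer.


Step 1: Translational DOF = 3
Step 2: Rotational DOF (nonlinear) = 3
Step 3: Vibrational DOF = 3*8 - 6 = 18
Step 4: Total = 3 + 3 + 18 = 24

24


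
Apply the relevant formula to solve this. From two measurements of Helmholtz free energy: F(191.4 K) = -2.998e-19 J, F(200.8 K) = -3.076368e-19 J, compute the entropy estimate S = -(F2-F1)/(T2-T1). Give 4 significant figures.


Step 1: dF = F2 - F1 = -3.076368e-19 - (-2.998e-19) = -7.8368e-21 J
Step 2: dT = T2 - T1 = 200.8 - 191.4 = 9.4 K
Step 3: S = -dF/dT = -(-7.8368e-21)/9.4 = 8.337e-22 J/K

8.337e-22


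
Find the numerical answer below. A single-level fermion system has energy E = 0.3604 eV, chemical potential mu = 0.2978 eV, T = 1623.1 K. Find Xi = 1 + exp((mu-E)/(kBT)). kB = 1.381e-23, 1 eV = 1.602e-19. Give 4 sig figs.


Step 1: (mu - E) = 0.2978 - 0.3604 = -0.0626 eV
Step 2: x = (mu-E)*eV/(kB*T) = -0.0626*1.602e-19/(1.381e-23*1623.1) = -0.4474
Step 3: exp(x) = 0.6393
Step 4: Xi = 1 + 0.6393 = 1.639

1.639


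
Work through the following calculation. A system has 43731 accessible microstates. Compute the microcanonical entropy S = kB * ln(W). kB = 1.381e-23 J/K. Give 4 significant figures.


Step 1: ln(W) = ln(43731) = 10.69
Step 2: S = kB * ln(W) = 1.381e-23 * 10.69
Step 3: S = 1.476e-22 J/K

1.476e-22
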